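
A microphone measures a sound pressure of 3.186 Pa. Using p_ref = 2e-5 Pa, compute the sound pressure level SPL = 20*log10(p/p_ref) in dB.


p / p_ref = 3.186 / 2e-5 = 159300
SPL = 20 * log10(159300) = 104.04 dB


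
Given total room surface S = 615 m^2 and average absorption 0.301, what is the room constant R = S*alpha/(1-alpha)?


R = 615 * 0.301 / (1 - 0.301) = 264.83 m^2


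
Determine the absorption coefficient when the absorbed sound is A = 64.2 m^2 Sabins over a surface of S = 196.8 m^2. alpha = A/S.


Absorption coefficient = absorbed power / incident power
alpha = A / S = 64.2 / 196.8 = 0.32622


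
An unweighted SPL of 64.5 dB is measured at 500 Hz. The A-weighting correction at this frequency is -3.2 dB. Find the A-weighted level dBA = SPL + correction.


A-weighting table: 500 Hz -> -3.2 dB correction
SPL_A = SPL + correction = 64.5 + (-3.2) = 61.3 dBA


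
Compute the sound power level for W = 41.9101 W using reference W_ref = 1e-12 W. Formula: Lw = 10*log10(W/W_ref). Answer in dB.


W / W_ref = 41.9101 / 1e-12 = 4.19101e+13
Lw = 10 * log10(4.19101e+13) = 136.22 dB


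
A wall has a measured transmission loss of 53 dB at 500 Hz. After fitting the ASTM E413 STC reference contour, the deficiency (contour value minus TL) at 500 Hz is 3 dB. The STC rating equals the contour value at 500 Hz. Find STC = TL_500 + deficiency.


By ASTM E413, STC = value of the fitted reference contour at 500 Hz.
Contour value at 500 Hz = TL_500 + deficiency = 53 + 3 = 56
STC = 56


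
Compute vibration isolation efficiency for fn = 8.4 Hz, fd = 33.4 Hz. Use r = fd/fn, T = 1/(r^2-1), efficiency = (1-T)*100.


r = 33.4 / 8.4 = 3.97619
r^2 - 1 = 3.97619^2 - 1 = 14.8101
T = 1/14.8101 = 0.0675215
Efficiency = (1 - 0.0675215)*100 = 93.248 %


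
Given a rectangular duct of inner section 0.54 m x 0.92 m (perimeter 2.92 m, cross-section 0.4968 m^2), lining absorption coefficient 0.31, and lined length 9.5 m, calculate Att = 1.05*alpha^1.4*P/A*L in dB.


alpha^1.4 = 0.31^1.4 = 0.194047
Attenuation rate = 1.05 * alpha^1.4 * P / A
= 1.05 * 0.194047 * 2.92 / 0.4968 = 1.19756 dB/m
Total Att = 1.19756 * 9.5 = 11.377 dB


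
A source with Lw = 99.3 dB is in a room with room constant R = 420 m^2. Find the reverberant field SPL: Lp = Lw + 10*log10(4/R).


4/R = 4/420 = 0.00952381
Lp = 99.3 + 10*log10(0.00952381) = 79.088 dB


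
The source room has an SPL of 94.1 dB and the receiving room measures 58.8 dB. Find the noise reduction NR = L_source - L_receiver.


NR = L_source - L_receiver (difference between source and receiving room levels)
NR = 94.1 - 58.8 = 35.3 dB


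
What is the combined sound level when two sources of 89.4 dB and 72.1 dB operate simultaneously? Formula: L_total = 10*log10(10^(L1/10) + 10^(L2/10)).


10^(89.4/10) = 8.70964e+08
10^(72.1/10) = 1.62181e+07
Sum = 8.70964e+08 + 1.62181e+07 = 8.87182e+08
L_total = 10*log10(8.87182e+08) = 89.48 dB


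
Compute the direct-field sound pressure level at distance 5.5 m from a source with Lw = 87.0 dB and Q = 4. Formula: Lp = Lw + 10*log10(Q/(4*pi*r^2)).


4*pi*r^2 = 4*pi*5.5^2 = 380.133 m^2
Q / (4*pi*r^2) = 4 / 380.133 = 0.0105226
Lp = 87.0 + 10*log10(0.0105226) = 67.221 dB


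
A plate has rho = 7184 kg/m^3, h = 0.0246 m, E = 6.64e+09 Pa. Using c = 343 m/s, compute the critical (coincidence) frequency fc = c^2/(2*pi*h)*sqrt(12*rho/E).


12*rho/E = 12*7184/6.64e+09 = 1.29831e-05
sqrt(12*rho/E) = sqrt(1.29831e-05) = 0.00360321
c^2/(2*pi*h) = 343^2/(2*pi*0.0246) = 761155
fc = 761155 * 0.00360321 = 2742.6 Hz


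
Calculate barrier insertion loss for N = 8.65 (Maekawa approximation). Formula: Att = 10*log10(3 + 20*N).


3 + 20*N = 3 + 20*8.65 = 176
Att = 10*log10(176) = 22.455 dB


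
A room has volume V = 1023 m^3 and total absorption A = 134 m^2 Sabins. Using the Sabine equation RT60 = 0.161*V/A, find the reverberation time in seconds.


RT60 = 0.161 * 1023 / 134 = 1.2291 s


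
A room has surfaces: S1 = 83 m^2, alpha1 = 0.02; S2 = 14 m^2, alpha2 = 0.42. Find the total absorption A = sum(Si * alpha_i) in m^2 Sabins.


83 * 0.02 = 1.66
14 * 0.42 = 5.88
A_total = 1.66 + 5.88 = 7.54 m^2


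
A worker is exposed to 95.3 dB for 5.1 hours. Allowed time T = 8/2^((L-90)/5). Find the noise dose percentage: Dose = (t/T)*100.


T_allowed = 8 / 2^((95.3 - 90)/5) = 3.83706 hr
Dose = 5.1 / 3.83706 * 100 = 132.91 %


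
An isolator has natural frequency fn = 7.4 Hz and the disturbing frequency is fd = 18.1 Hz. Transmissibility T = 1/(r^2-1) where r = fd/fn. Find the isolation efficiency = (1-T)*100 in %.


r = 18.1 / 7.4 = 2.44595
r^2 - 1 = 2.44595^2 - 1 = 4.98267
T = 1/4.98267 = 0.200696
Efficiency = (1 - 0.200696)*100 = 79.93 %


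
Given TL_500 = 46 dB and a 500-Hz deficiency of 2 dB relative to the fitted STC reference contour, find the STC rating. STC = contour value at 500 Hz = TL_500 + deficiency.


By ASTM E413, STC = value of the fitted reference contour at 500 Hz.
Contour value at 500 Hz = TL_500 + deficiency = 46 + 2 = 48
STC = 48


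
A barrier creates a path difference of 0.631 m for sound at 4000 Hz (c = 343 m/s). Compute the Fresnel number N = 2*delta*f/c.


N = 2*delta*f/c = 2*delta/lambda, where lambda = c/f
lambda = 343 / 4000 = 0.08575 m
N = 2 * 0.631 / 0.08575 = 14.717


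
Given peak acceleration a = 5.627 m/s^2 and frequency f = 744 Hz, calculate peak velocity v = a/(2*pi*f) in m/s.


omega = 2*pi*f = 2*pi*744 = 4674.69 rad/s
v = a / omega = 5.627 / 4674.69 = 0.0012037 m/s


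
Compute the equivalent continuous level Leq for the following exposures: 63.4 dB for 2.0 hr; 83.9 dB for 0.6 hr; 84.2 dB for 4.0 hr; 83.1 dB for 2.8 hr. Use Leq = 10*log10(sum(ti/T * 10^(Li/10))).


T_total = 2.0 + 0.6 + 4.0 + 2.8 = 9.4 hr
(2.0/9.4) * 10^(63.4/10) = 465481
(0.6/9.4) * 10^(83.9/10) = 1.56684e+07
(4.0/9.4) * 10^(84.2/10) = 1.11926e+08
(2.8/9.4) * 10^(83.1/10) = 6.08177e+07
Sum = 465481 + 1.56684e+07 + 1.11926e+08 + 6.08177e+07 = 1.88878e+08
Leq = 10*log10(1.88878e+08) = 82.762 dB


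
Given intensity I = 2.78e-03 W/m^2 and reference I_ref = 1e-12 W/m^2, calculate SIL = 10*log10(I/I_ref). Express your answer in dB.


I / I_ref = 2.78e-03 / 1e-12 = 2.78e+09
SIL = 10 * log10(2.78e+09) = 94.44 dB


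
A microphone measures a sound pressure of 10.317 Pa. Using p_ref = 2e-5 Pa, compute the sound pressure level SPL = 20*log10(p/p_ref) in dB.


p / p_ref = 10.317 / 2e-5 = 515850
SPL = 20 * log10(515850) = 114.25 dB


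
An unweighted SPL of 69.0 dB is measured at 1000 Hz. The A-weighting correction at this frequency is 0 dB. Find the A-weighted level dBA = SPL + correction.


A-weighting table: 1000 Hz -> 0 dB correction
SPL_A = SPL + correction = 69.0 + (0) = 69 dBA


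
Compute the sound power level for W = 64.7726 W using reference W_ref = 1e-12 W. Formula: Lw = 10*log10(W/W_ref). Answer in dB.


W / W_ref = 64.7726 / 1e-12 = 6.47726e+13
Lw = 10 * log10(6.47726e+13) = 138.11 dB


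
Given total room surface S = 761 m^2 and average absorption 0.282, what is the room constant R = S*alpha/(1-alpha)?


R = 761 * 0.282 / (1 - 0.282) = 298.89 m^2


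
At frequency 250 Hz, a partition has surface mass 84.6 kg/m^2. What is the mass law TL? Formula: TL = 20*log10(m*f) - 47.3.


m * f = 84.6 * 250 = 21150
20*log10(21150) = 86.5062 dB
TL = 86.5062 - 47.3 = 39.206 dB


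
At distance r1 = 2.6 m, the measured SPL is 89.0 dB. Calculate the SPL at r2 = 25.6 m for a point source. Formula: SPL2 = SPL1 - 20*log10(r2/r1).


r2/r1 = 25.6/2.6 = 9.84615
Correction = 20*log10(9.84615) = 19.8653 dB
SPL2 = 89.0 - 19.8653 = 69.135 dB


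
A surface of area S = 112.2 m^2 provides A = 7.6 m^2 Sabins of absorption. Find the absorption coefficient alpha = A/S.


Absorption coefficient = absorbed power / incident power
alpha = A / S = 7.6 / 112.2 = 0.067736


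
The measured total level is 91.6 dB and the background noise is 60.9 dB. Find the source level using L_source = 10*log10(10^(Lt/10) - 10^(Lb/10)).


10^(91.6/10) = 1.44544e+09
10^(60.9/10) = 1.23027e+06
Difference = 1.44544e+09 - 1.23027e+06 = 1.44421e+09
L_source = 10*log10(1.44421e+09) = 91.596 dB


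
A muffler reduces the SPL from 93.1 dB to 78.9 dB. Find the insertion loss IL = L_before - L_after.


Insertion loss = SPL without muffler - SPL with muffler
IL = 93.1 - 78.9 = 14.2 dB


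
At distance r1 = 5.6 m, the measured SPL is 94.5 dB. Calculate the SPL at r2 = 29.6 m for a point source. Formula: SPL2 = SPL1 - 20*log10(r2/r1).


r2/r1 = 29.6/5.6 = 5.28571
Correction = 20*log10(5.28571) = 14.4621 dB
SPL2 = 94.5 - 14.4621 = 80.038 dB


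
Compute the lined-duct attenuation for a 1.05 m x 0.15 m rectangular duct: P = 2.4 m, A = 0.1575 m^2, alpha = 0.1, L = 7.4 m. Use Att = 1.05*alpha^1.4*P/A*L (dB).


alpha^1.4 = 0.1^1.4 = 0.0398107
Attenuation rate = 1.05 * alpha^1.4 * P / A
= 1.05 * 0.0398107 * 2.4 / 0.1575 = 0.636971 dB/m
Total Att = 0.636971 * 7.4 = 4.7136 dB


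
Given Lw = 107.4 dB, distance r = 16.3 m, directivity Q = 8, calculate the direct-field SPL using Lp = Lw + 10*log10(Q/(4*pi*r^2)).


4*pi*r^2 = 4*pi*16.3^2 = 3338.76 m^2
Q / (4*pi*r^2) = 8 / 3338.76 = 0.0023961
Lp = 107.4 + 10*log10(0.0023961) = 81.195 dB


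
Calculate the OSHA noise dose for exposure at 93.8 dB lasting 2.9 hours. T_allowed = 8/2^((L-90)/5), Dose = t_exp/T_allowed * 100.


T_allowed = 8 / 2^((93.8 - 90)/5) = 4.72397 hr
Dose = 2.9 / 4.72397 * 100 = 61.389 %


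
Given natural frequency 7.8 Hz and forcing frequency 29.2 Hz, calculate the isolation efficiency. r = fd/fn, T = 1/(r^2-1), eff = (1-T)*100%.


r = 29.2 / 7.8 = 3.74359
r^2 - 1 = 3.74359^2 - 1 = 13.0145
T = 1/13.0145 = 0.0768374
Efficiency = (1 - 0.0768374)*100 = 92.316 %


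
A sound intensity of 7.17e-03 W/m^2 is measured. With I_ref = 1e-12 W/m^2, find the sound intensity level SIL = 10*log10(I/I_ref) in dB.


I / I_ref = 7.17e-03 / 1e-12 = 7.17e+09
SIL = 10 * log10(7.17e+09) = 98.555 dB


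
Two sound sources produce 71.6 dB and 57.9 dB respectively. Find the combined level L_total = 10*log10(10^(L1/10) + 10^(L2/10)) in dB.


10^(71.6/10) = 1.44544e+07
10^(57.9/10) = 616595
Sum = 1.44544e+07 + 616595 = 1.5071e+07
L_total = 10*log10(1.5071e+07) = 71.781 dB


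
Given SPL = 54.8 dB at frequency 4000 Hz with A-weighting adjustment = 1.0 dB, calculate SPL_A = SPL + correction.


A-weighting table: 4000 Hz -> 1.0 dB correction
SPL_A = SPL + correction = 54.8 + (1.0) = 55.8 dBA


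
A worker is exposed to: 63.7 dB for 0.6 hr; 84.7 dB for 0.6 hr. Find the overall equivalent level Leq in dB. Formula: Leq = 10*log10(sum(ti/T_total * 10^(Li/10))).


T_total = 0.6 + 0.6 = 1.2 hr
(0.6/1.2) * 10^(63.7/10) = 1.17211e+06
(0.6/1.2) * 10^(84.7/10) = 1.4756e+08
Sum = 1.17211e+06 + 1.4756e+08 = 1.48732e+08
Leq = 10*log10(1.48732e+08) = 81.724 dB


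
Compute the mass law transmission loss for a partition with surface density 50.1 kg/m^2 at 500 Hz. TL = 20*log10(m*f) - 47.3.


m * f = 50.1 * 500 = 25050
20*log10(25050) = 87.9762 dB
TL = 87.9762 - 47.3 = 40.676 dB


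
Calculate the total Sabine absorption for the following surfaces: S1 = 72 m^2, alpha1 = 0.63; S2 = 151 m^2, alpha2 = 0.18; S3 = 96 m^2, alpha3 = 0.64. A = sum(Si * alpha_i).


72 * 0.63 = 45.36
151 * 0.18 = 27.18
96 * 0.64 = 61.44
A_total = 45.36 + 27.18 + 61.44 = 133.98 m^2


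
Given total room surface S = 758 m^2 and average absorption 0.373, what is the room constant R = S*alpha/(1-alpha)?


R = 758 * 0.373 / (1 - 0.373) = 450.93 m^2


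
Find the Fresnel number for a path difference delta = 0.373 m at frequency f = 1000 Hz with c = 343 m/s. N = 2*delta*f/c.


N = 2*delta*f/c = 2*delta/lambda, where lambda = c/f
lambda = 343 / 1000 = 0.343 m
N = 2 * 0.373 / 0.343 = 2.1749


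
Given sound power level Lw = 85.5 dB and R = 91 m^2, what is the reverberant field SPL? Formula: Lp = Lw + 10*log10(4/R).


4/R = 4/91 = 0.043956
Lp = 85.5 + 10*log10(0.043956) = 71.93 dB


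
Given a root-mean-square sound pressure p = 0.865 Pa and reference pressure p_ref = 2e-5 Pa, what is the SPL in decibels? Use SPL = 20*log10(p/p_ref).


p / p_ref = 0.865 / 2e-5 = 43250
SPL = 20 * log10(43250) = 92.72 dB


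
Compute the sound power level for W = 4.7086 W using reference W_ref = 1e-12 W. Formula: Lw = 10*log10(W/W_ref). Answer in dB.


W / W_ref = 4.7086 / 1e-12 = 4.7086e+12
Lw = 10 * log10(4.7086e+12) = 126.73 dB


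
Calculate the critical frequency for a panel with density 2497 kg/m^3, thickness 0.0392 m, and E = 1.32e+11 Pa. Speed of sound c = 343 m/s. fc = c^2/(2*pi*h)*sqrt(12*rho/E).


12*rho/E = 12*2497/1.32e+11 = 2.27e-07
sqrt(12*rho/E) = sqrt(2.27e-07) = 0.000476445
c^2/(2*pi*h) = 343^2/(2*pi*0.0392) = 477664
fc = 477664 * 0.000476445 = 227.58 Hz


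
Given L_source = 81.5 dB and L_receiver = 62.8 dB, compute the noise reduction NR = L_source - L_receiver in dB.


NR = L_source - L_receiver (difference between source and receiving room levels)
NR = 81.5 - 62.8 = 18.7 dB


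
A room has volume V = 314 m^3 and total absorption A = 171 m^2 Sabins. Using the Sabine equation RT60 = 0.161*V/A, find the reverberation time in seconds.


RT60 = 0.161 * 314 / 171 = 0.29564 s


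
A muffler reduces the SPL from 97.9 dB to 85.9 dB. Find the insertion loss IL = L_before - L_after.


Insertion loss = SPL without muffler - SPL with muffler
IL = 97.9 - 85.9 = 12 dB


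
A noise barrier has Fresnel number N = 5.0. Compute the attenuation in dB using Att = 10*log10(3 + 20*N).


3 + 20*N = 3 + 20*5.0 = 103
Att = 10*log10(103) = 20.128 dB


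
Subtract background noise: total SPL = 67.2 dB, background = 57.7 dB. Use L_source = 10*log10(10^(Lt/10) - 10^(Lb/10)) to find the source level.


10^(67.2/10) = 5.24807e+06
10^(57.7/10) = 588844
Difference = 5.24807e+06 - 588844 = 4.65923e+06
L_source = 10*log10(4.65923e+06) = 66.683 dB


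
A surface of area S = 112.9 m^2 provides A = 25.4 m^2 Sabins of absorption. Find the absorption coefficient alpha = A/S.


Absorption coefficient = absorbed power / incident power
alpha = A / S = 25.4 / 112.9 = 0.22498


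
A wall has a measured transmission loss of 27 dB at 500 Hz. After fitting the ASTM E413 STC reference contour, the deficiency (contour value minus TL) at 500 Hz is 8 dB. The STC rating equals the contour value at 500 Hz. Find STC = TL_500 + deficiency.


By ASTM E413, STC = value of the fitted reference contour at 500 Hz.
Contour value at 500 Hz = TL_500 + deficiency = 27 + 8 = 35
STC = 35


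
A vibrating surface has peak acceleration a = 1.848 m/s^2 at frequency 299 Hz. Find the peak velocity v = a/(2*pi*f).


omega = 2*pi*f = 2*pi*299 = 1878.67 rad/s
v = a / omega = 1.848 / 1878.67 = 0.00098367 m/s


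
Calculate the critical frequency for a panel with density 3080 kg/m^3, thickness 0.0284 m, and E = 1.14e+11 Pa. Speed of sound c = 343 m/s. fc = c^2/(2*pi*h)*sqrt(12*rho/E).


12*rho/E = 12*3080/1.14e+11 = 3.24211e-07
sqrt(12*rho/E) = sqrt(3.24211e-07) = 0.000569395
c^2/(2*pi*h) = 343^2/(2*pi*0.0284) = 659311
fc = 659311 * 0.000569395 = 375.41 Hz


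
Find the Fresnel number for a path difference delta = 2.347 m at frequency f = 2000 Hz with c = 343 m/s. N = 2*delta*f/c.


N = 2*delta*f/c = 2*delta/lambda, where lambda = c/f
lambda = 343 / 2000 = 0.1715 m
N = 2 * 2.347 / 0.1715 = 27.37


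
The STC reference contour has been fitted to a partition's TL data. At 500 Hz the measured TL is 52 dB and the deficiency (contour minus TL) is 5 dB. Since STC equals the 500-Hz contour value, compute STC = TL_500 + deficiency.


By ASTM E413, STC = value of the fitted reference contour at 500 Hz.
Contour value at 500 Hz = TL_500 + deficiency = 52 + 5 = 57
STC = 57


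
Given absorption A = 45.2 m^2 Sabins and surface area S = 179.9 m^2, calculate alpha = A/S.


Absorption coefficient = absorbed power / incident power
alpha = A / S = 45.2 / 179.9 = 0.25125


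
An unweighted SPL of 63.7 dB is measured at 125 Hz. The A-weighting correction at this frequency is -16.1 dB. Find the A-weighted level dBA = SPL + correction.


A-weighting table: 125 Hz -> -16.1 dB correction
SPL_A = SPL + correction = 63.7 + (-16.1) = 47.6 dBA


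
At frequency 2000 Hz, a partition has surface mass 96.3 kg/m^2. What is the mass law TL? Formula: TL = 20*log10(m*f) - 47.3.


m * f = 96.3 * 2000 = 192600
20*log10(192600) = 105.693 dB
TL = 105.693 - 47.3 = 58.393 dB


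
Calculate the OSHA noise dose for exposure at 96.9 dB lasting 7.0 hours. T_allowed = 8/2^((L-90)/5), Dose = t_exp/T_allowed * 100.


T_allowed = 8 / 2^((96.9 - 90)/5) = 3.07375 hr
Dose = 7.0 / 3.07375 * 100 = 227.73 %


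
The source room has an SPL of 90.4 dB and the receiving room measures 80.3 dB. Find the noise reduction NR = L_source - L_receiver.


NR = L_source - L_receiver (difference between source and receiving room levels)
NR = 90.4 - 80.3 = 10.1 dB


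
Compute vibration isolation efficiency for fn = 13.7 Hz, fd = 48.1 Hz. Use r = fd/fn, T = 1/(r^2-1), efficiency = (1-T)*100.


r = 48.1 / 13.7 = 3.51095
r^2 - 1 = 3.51095^2 - 1 = 11.3268
T = 1/11.3268 = 0.0882862
Efficiency = (1 - 0.0882862)*100 = 91.171 %


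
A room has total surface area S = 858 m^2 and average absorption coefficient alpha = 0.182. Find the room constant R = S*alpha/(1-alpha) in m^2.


R = 858 * 0.182 / (1 - 0.182) = 190.9 m^2


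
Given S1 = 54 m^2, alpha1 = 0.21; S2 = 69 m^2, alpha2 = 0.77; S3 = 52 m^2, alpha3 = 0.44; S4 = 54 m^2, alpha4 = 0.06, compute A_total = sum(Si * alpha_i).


54 * 0.21 = 11.34
69 * 0.77 = 53.13
52 * 0.44 = 22.88
54 * 0.06 = 3.24
A_total = 11.34 + 53.13 + 22.88 + 3.24 = 90.59 m^2


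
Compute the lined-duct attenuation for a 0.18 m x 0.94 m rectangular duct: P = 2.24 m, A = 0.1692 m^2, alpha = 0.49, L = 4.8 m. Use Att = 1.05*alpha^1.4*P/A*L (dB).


alpha^1.4 = 0.49^1.4 = 0.368362
Attenuation rate = 1.05 * alpha^1.4 * P / A
= 1.05 * 0.368362 * 2.24 / 0.1692 = 5.12049 dB/m
Total Att = 5.12049 * 4.8 = 24.578 dB


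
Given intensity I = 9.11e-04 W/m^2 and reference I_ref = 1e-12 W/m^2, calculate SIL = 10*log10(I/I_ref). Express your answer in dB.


I / I_ref = 9.11e-04 / 1e-12 = 9.11e+08
SIL = 10 * log10(9.11e+08) = 89.595 dB


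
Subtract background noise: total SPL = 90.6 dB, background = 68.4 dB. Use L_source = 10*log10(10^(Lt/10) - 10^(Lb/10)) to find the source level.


10^(90.6/10) = 1.14815e+09
10^(68.4/10) = 6.91831e+06
Difference = 1.14815e+09 - 6.91831e+06 = 1.14123e+09
L_source = 10*log10(1.14123e+09) = 90.574 dB


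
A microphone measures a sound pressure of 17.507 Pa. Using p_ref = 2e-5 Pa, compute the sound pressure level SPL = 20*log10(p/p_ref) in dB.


p / p_ref = 17.507 / 2e-5 = 875350
SPL = 20 * log10(875350) = 118.84 dB


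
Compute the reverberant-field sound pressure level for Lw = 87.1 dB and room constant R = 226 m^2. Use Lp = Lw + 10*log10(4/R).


4/R = 4/226 = 0.0176991
Lp = 87.1 + 10*log10(0.0176991) = 69.58 dB


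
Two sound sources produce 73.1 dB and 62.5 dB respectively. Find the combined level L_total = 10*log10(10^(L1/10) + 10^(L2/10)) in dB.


10^(73.1/10) = 2.04174e+07
10^(62.5/10) = 1.77828e+06
Sum = 2.04174e+07 + 1.77828e+06 = 2.21957e+07
L_total = 10*log10(2.21957e+07) = 73.463 dB


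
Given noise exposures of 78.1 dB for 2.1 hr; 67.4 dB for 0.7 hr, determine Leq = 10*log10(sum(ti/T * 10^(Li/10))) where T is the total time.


T_total = 2.1 + 0.7 = 2.8 hr
(2.1/2.8) * 10^(78.1/10) = 4.84241e+07
(0.7/2.8) * 10^(67.4/10) = 1.37385e+06
Sum = 4.84241e+07 + 1.37385e+06 = 4.9798e+07
Leq = 10*log10(4.9798e+07) = 76.972 dB


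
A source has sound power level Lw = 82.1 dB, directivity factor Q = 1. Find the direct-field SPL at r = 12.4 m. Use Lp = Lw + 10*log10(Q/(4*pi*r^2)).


4*pi*r^2 = 4*pi*12.4^2 = 1932.21 m^2
Q / (4*pi*r^2) = 1 / 1932.21 = 0.000517542
Lp = 82.1 + 10*log10(0.000517542) = 49.239 dB


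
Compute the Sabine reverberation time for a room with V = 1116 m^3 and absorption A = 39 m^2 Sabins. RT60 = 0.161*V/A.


RT60 = 0.161 * 1116 / 39 = 4.6071 s


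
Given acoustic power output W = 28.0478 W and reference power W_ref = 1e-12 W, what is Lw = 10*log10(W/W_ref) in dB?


W / W_ref = 28.0478 / 1e-12 = 2.80478e+13
Lw = 10 * log10(2.80478e+13) = 134.48 dB


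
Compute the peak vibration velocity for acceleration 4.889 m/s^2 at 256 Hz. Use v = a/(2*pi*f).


omega = 2*pi*f = 2*pi*256 = 1608.5 rad/s
v = a / omega = 4.889 / 1608.5 = 0.0030395 m/s


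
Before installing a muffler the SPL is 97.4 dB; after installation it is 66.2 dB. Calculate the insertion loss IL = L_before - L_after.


Insertion loss = SPL without muffler - SPL with muffler
IL = 97.4 - 66.2 = 31.2 dB


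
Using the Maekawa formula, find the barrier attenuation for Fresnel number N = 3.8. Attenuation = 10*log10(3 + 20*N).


3 + 20*N = 3 + 20*3.8 = 79
Att = 10*log10(79) = 18.976 dB


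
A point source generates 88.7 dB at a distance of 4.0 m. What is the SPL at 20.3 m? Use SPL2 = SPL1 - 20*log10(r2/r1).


r2/r1 = 20.3/4.0 = 5.075
Correction = 20*log10(5.075) = 14.1087 dB
SPL2 = 88.7 - 14.1087 = 74.591 dB


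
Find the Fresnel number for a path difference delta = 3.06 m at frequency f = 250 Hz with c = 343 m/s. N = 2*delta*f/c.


N = 2*delta*f/c = 2*delta/lambda, where lambda = c/f
lambda = 343 / 250 = 1.372 m
N = 2 * 3.06 / 1.372 = 4.4606


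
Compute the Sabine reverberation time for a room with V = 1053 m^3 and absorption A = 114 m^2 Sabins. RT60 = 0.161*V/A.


RT60 = 0.161 * 1053 / 114 = 1.4871 s


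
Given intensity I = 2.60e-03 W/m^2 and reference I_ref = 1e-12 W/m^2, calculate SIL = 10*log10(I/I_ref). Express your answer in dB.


I / I_ref = 2.60e-03 / 1e-12 = 2.6e+09
SIL = 10 * log10(2.6e+09) = 94.15 dB


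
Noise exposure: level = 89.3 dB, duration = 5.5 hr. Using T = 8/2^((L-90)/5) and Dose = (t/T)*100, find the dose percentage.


T_allowed = 8 / 2^((89.3 - 90)/5) = 8.81524 hr
Dose = 5.5 / 8.81524 * 100 = 62.392 %


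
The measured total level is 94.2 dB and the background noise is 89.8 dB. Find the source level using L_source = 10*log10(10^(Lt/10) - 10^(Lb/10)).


10^(94.2/10) = 2.63027e+09
10^(89.8/10) = 9.54993e+08
Difference = 2.63027e+09 - 9.54993e+08 = 1.67528e+09
L_source = 10*log10(1.67528e+09) = 92.241 dB


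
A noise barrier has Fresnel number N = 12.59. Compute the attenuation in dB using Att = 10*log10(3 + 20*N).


3 + 20*N = 3 + 20*12.59 = 254.8
Att = 10*log10(254.8) = 24.062 dB


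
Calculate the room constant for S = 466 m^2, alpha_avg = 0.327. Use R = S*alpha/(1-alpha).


R = 466 * 0.327 / (1 - 0.327) = 226.42 m^2


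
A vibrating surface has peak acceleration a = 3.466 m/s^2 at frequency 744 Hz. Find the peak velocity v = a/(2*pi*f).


omega = 2*pi*f = 2*pi*744 = 4674.69 rad/s
v = a / omega = 3.466 / 4674.69 = 0.00074144 m/s


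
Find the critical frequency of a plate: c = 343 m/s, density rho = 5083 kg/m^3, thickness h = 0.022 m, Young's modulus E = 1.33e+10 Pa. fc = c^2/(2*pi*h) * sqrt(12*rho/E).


12*rho/E = 12*5083/1.33e+10 = 4.58617e-06
sqrt(12*rho/E) = sqrt(4.58617e-06) = 0.00214153
c^2/(2*pi*h) = 343^2/(2*pi*0.022) = 851110
fc = 851110 * 0.00214153 = 1822.7 Hz


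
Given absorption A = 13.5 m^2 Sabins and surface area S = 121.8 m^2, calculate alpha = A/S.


Absorption coefficient = absorbed power / incident power
alpha = A / S = 13.5 / 121.8 = 0.11084


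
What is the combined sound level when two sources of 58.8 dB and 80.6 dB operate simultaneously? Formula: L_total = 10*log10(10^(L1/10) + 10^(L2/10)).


10^(58.8/10) = 758578
10^(80.6/10) = 1.14815e+08
Sum = 758578 + 1.14815e+08 = 1.15574e+08
L_total = 10*log10(1.15574e+08) = 80.629 dB


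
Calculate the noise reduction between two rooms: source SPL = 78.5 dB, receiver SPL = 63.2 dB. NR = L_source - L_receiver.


NR = L_source - L_receiver (difference between source and receiving room levels)
NR = 78.5 - 63.2 = 15.3 dB


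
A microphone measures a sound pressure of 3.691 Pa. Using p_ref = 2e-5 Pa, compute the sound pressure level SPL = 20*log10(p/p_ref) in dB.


p / p_ref = 3.691 / 2e-5 = 184550
SPL = 20 * log10(184550) = 105.32 dB


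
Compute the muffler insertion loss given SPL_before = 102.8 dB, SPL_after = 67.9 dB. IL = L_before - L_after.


Insertion loss = SPL without muffler - SPL with muffler
IL = 102.8 - 67.9 = 34.9 dB


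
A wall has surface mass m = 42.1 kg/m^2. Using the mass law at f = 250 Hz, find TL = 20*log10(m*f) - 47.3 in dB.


m * f = 42.1 * 250 = 10525
20*log10(10525) = 80.4444 dB
TL = 80.4444 - 47.3 = 33.144 dB


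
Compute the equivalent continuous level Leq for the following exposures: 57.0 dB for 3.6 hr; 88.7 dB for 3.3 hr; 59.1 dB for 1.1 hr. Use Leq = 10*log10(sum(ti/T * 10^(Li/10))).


T_total = 3.6 + 3.3 + 1.1 = 8.0 hr
(3.6/8.0) * 10^(57.0/10) = 225534
(3.3/8.0) * 10^(88.7/10) = 3.0579e+08
(1.1/8.0) * 10^(59.1/10) = 111764
Sum = 225534 + 3.0579e+08 + 111764 = 3.06127e+08
Leq = 10*log10(3.06127e+08) = 84.859 dB


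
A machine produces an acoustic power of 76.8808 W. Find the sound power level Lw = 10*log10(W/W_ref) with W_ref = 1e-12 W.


W / W_ref = 76.8808 / 1e-12 = 7.68808e+13
Lw = 10 * log10(7.68808e+13) = 138.86 dB


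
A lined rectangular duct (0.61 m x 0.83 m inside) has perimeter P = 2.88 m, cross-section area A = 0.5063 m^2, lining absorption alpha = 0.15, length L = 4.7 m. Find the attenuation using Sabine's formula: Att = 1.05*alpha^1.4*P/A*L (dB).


alpha^1.4 = 0.15^1.4 = 0.0702308
Attenuation rate = 1.05 * alpha^1.4 * P / A
= 1.05 * 0.0702308 * 2.88 / 0.5063 = 0.419471 dB/m
Total Att = 0.419471 * 4.7 = 1.9715 dB


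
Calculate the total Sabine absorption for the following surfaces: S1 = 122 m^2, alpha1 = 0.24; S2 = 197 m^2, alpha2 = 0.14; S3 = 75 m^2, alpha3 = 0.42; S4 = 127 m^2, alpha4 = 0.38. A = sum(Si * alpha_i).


122 * 0.24 = 29.28
197 * 0.14 = 27.58
75 * 0.42 = 31.5
127 * 0.38 = 48.26
A_total = 29.28 + 27.58 + 31.5 + 48.26 = 136.62 m^2


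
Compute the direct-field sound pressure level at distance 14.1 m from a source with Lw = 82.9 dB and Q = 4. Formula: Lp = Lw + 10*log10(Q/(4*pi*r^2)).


4*pi*r^2 = 4*pi*14.1^2 = 2498.32 m^2
Q / (4*pi*r^2) = 4 / 2498.32 = 0.00160108
Lp = 82.9 + 10*log10(0.00160108) = 54.944 dB


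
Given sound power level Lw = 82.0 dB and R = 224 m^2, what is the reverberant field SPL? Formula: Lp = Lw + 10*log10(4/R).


4/R = 4/224 = 0.0178571
Lp = 82.0 + 10*log10(0.0178571) = 64.518 dB


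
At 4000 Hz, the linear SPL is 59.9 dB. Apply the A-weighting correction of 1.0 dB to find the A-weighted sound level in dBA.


A-weighting table: 4000 Hz -> 1.0 dB correction
SPL_A = SPL + correction = 59.9 + (1.0) = 60.9 dBA


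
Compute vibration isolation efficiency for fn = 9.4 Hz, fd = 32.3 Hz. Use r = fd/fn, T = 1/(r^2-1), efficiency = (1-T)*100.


r = 32.3 / 9.4 = 3.43617
r^2 - 1 = 3.43617^2 - 1 = 10.8073
T = 1/10.8073 = 0.09253
Efficiency = (1 - 0.09253)*100 = 90.747 %


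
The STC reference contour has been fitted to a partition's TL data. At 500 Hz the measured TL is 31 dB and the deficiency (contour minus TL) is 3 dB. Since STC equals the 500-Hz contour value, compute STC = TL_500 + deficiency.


By ASTM E413, STC = value of the fitted reference contour at 500 Hz.
Contour value at 500 Hz = TL_500 + deficiency = 31 + 3 = 34
STC = 34


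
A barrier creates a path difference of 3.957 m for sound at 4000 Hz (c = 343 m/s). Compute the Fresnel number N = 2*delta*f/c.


N = 2*delta*f/c = 2*delta/lambda, where lambda = c/f
lambda = 343 / 4000 = 0.08575 m
N = 2 * 3.957 / 0.08575 = 92.292


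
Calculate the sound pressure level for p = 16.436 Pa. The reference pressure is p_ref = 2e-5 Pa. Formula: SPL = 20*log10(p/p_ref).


p / p_ref = 16.436 / 2e-5 = 821800
SPL = 20 * log10(821800) = 118.3 dB


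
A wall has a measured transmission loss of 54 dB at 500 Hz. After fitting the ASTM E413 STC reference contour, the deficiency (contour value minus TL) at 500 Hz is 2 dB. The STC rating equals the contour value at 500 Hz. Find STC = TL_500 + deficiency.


By ASTM E413, STC = value of the fitted reference contour at 500 Hz.
Contour value at 500 Hz = TL_500 + deficiency = 54 + 2 = 56
STC = 56


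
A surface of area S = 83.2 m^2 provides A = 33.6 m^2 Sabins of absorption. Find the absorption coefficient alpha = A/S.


Absorption coefficient = absorbed power / incident power
alpha = A / S = 33.6 / 83.2 = 0.40385


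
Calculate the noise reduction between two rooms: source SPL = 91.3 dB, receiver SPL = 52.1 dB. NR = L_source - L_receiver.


NR = L_source - L_receiver (difference between source and receiving room levels)
NR = 91.3 - 52.1 = 39.2 dB


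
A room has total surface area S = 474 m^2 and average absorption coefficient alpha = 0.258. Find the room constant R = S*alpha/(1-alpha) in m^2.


R = 474 * 0.258 / (1 - 0.258) = 164.81 m^2


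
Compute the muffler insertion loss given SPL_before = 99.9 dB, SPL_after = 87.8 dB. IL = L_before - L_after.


Insertion loss = SPL without muffler - SPL with muffler
IL = 99.9 - 87.8 = 12.1 dB


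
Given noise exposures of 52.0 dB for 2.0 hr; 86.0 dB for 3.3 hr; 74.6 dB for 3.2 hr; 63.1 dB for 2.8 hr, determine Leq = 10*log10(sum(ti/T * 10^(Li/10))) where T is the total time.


T_total = 2.0 + 3.3 + 3.2 + 2.8 = 11.3 hr
(2.0/11.3) * 10^(52.0/10) = 28051.2
(3.3/11.3) * 10^(86.0/10) = 1.16261e+08
(3.2/11.3) * 10^(74.6/10) = 8.16717e+06
(2.8/11.3) * 10^(63.1/10) = 505917
Sum = 28051.2 + 1.16261e+08 + 8.16717e+06 + 505917 = 1.24962e+08
Leq = 10*log10(1.24962e+08) = 80.968 dB


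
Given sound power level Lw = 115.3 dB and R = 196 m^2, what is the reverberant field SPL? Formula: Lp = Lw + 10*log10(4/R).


4/R = 4/196 = 0.0204082
Lp = 115.3 + 10*log10(0.0204082) = 98.398 dB


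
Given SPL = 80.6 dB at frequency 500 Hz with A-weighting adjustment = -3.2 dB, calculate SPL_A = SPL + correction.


A-weighting table: 500 Hz -> -3.2 dB correction
SPL_A = SPL + correction = 80.6 + (-3.2) = 77.4 dBA


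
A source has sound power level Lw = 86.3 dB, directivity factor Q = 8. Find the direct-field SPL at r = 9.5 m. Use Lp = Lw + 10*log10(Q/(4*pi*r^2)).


4*pi*r^2 = 4*pi*9.5^2 = 1134.11 m^2
Q / (4*pi*r^2) = 8 / 1134.11 = 0.00705399
Lp = 86.3 + 10*log10(0.00705399) = 64.784 dB


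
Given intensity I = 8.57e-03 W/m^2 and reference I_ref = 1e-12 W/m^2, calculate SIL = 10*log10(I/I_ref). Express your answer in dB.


I / I_ref = 8.57e-03 / 1e-12 = 8.57e+09
SIL = 10 * log10(8.57e+09) = 99.33 dB


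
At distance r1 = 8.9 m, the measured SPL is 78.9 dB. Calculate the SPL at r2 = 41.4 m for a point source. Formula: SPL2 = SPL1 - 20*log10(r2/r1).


r2/r1 = 41.4/8.9 = 4.65169
Correction = 20*log10(4.65169) = 13.3522 dB
SPL2 = 78.9 - 13.3522 = 65.548 dB


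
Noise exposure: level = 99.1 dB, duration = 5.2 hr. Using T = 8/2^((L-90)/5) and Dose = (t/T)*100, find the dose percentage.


T_allowed = 8 / 2^((99.1 - 90)/5) = 2.26577 hr
Dose = 5.2 / 2.26577 * 100 = 229.5 %


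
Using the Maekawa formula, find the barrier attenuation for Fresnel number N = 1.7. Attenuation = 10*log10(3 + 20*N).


3 + 20*N = 3 + 20*1.7 = 37
Att = 10*log10(37) = 15.682 dB


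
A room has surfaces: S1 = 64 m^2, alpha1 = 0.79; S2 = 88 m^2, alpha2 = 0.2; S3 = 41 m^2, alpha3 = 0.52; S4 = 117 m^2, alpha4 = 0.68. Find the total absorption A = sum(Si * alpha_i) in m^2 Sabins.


64 * 0.79 = 50.56
88 * 0.2 = 17.6
41 * 0.52 = 21.32
117 * 0.68 = 79.56
A_total = 50.56 + 17.6 + 21.32 + 79.56 = 169.04 m^2


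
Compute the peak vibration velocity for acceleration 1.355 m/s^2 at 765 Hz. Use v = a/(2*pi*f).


omega = 2*pi*f = 2*pi*765 = 4806.64 rad/s
v = a / omega = 1.355 / 4806.64 = 0.0002819 m/s


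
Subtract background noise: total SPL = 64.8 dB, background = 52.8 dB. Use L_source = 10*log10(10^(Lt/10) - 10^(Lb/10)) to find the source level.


10^(64.8/10) = 3.01995e+06
10^(52.8/10) = 190546
Difference = 3.01995e+06 - 190546 = 2.8294e+06
L_source = 10*log10(2.8294e+06) = 64.517 dB


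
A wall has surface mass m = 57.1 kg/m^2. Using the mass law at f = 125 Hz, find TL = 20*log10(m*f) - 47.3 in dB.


m * f = 57.1 * 125 = 7137.5
20*log10(7137.5) = 77.0709 dB
TL = 77.0709 - 47.3 = 29.771 dB


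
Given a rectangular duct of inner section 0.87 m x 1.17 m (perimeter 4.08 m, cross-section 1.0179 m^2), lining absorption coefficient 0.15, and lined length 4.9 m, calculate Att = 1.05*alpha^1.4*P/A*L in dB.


alpha^1.4 = 0.15^1.4 = 0.0702308
Attenuation rate = 1.05 * alpha^1.4 * P / A
= 1.05 * 0.0702308 * 4.08 / 1.0179 = 0.295578 dB/m
Total Att = 0.295578 * 4.9 = 1.4483 dB


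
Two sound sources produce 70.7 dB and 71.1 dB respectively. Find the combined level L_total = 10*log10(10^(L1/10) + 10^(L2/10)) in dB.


10^(70.7/10) = 1.1749e+07
10^(71.1/10) = 1.28825e+07
Sum = 1.1749e+07 + 1.28825e+07 = 2.46315e+07
L_total = 10*log10(2.46315e+07) = 73.915 dB


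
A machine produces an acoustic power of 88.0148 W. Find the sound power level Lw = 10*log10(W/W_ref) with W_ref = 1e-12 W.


W / W_ref = 88.0148 / 1e-12 = 8.80148e+13
Lw = 10 * log10(8.80148e+13) = 139.45 dB


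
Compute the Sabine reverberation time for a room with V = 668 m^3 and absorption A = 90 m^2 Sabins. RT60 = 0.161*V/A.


RT60 = 0.161 * 668 / 90 = 1.195 s


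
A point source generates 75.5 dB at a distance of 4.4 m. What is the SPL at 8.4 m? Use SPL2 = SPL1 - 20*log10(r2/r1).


r2/r1 = 8.4/4.4 = 1.90909
Correction = 20*log10(1.90909) = 5.61653 dB
SPL2 = 75.5 - 5.61653 = 69.883 dB


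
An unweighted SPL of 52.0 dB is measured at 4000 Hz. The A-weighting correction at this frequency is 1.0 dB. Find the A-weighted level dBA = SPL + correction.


A-weighting table: 4000 Hz -> 1.0 dB correction
SPL_A = SPL + correction = 52.0 + (1.0) = 53 dBA


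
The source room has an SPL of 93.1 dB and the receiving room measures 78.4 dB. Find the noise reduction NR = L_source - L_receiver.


NR = L_source - L_receiver (difference between source and receiving room levels)
NR = 93.1 - 78.4 = 14.7 dB


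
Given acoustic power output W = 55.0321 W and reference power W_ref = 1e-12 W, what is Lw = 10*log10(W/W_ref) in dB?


W / W_ref = 55.0321 / 1e-12 = 5.50321e+13
Lw = 10 * log10(5.50321e+13) = 137.41 dB


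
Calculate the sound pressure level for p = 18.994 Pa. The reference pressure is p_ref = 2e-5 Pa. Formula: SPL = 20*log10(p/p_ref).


p / p_ref = 18.994 / 2e-5 = 949700
SPL = 20 * log10(949700) = 119.55 dB


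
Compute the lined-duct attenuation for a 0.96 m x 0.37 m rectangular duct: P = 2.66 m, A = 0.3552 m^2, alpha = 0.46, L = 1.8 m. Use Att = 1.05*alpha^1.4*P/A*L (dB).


alpha^1.4 = 0.46^1.4 = 0.337179
Attenuation rate = 1.05 * alpha^1.4 * P / A
= 1.05 * 0.337179 * 2.66 / 0.3552 = 2.6513 dB/m
Total Att = 2.6513 * 1.8 = 4.7723 dB


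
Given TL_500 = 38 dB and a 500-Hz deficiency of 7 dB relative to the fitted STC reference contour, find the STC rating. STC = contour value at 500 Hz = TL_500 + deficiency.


By ASTM E413, STC = value of the fitted reference contour at 500 Hz.
Contour value at 500 Hz = TL_500 + deficiency = 38 + 7 = 45
STC = 45


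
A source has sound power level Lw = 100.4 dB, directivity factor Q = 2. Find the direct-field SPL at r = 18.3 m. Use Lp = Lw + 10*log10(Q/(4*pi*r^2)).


4*pi*r^2 = 4*pi*18.3^2 = 4208.35 m^2
Q / (4*pi*r^2) = 2 / 4208.35 = 0.000475246
Lp = 100.4 + 10*log10(0.000475246) = 67.169 dB


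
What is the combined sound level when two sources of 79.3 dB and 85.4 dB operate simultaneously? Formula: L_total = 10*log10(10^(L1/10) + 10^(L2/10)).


10^(79.3/10) = 8.51138e+07
10^(85.4/10) = 3.46737e+08
Sum = 8.51138e+07 + 3.46737e+08 = 4.31851e+08
L_total = 10*log10(4.31851e+08) = 86.353 dB


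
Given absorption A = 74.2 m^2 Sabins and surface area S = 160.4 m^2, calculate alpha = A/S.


Absorption coefficient = absorbed power / incident power
alpha = A / S = 74.2 / 160.4 = 0.46259


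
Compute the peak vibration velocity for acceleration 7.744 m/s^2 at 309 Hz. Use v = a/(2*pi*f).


omega = 2*pi*f = 2*pi*309 = 1941.5 rad/s
v = a / omega = 7.744 / 1941.5 = 0.0039887 m/s


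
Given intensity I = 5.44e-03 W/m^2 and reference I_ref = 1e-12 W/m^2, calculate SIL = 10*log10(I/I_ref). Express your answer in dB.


I / I_ref = 5.44e-03 / 1e-12 = 5.44e+09
SIL = 10 * log10(5.44e+09) = 97.356 dB


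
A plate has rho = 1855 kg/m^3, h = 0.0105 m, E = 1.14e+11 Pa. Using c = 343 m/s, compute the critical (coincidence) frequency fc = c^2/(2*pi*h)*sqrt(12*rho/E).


12*rho/E = 12*1855/1.14e+11 = 1.95263e-07
sqrt(12*rho/E) = sqrt(1.95263e-07) = 0.000441886
c^2/(2*pi*h) = 343^2/(2*pi*0.0105) = 1.78328e+06
fc = 1.78328e+06 * 0.000441886 = 788.01 Hz


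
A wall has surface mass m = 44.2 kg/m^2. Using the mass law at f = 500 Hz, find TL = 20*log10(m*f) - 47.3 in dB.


m * f = 44.2 * 500 = 22100
20*log10(22100) = 86.8878 dB
TL = 86.8878 - 47.3 = 39.588 dB


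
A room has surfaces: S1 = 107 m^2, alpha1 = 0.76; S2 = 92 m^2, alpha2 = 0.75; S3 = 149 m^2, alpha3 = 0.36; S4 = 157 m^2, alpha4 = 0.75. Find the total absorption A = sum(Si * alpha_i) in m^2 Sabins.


107 * 0.76 = 81.32
92 * 0.75 = 69
149 * 0.36 = 53.64
157 * 0.75 = 117.75
A_total = 81.32 + 69 + 53.64 + 117.75 = 321.71 m^2


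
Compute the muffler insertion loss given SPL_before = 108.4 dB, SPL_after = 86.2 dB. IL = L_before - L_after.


Insertion loss = SPL without muffler - SPL with muffler
IL = 108.4 - 86.2 = 22.2 dB


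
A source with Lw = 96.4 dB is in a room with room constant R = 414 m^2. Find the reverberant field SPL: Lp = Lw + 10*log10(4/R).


4/R = 4/414 = 0.00966184
Lp = 96.4 + 10*log10(0.00966184) = 76.251 dB


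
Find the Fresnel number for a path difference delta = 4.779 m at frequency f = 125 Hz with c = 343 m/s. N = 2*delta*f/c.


N = 2*delta*f/c = 2*delta/lambda, where lambda = c/f
lambda = 343 / 125 = 2.744 m
N = 2 * 4.779 / 2.744 = 3.4832


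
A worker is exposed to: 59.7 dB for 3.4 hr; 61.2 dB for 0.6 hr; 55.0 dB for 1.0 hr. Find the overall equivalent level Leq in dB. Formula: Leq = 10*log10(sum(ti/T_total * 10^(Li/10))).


T_total = 3.4 + 0.6 + 1.0 = 5.0 hr
(3.4/5.0) * 10^(59.7/10) = 634613
(0.6/5.0) * 10^(61.2/10) = 158191
(1.0/5.0) * 10^(55.0/10) = 63245.6
Sum = 634613 + 158191 + 63245.6 = 856050
Leq = 10*log10(856050) = 59.325 dB


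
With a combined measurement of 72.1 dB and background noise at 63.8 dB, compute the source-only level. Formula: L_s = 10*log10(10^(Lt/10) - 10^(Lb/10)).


10^(72.1/10) = 1.62181e+07
10^(63.8/10) = 2.39883e+06
Difference = 1.62181e+07 - 2.39883e+06 = 1.38193e+07
L_source = 10*log10(1.38193e+07) = 71.405 dB


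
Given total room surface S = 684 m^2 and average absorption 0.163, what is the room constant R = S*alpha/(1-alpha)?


R = 684 * 0.163 / (1 - 0.163) = 133.2 m^2


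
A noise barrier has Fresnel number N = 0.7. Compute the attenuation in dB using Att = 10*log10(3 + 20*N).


3 + 20*N = 3 + 20*0.7 = 17
Att = 10*log10(17) = 12.304 dB


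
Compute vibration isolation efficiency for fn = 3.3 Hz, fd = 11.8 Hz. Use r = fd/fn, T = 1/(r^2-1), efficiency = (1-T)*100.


r = 11.8 / 3.3 = 3.57576
r^2 - 1 = 3.57576^2 - 1 = 11.7861
T = 1/11.7861 = 0.0848457
Efficiency = (1 - 0.0848457)*100 = 91.515 %


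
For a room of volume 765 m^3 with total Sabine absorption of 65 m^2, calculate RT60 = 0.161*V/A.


RT60 = 0.161 * 765 / 65 = 1.8948 s


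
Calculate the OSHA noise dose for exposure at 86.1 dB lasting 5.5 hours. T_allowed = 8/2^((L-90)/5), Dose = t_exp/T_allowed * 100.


T_allowed = 8 / 2^((86.1 - 90)/5) = 13.737 hr
Dose = 5.5 / 13.737 * 100 = 40.038 %


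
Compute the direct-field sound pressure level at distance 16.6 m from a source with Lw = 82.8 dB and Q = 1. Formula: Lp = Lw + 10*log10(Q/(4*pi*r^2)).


4*pi*r^2 = 4*pi*16.6^2 = 3462.79 m^2
Q / (4*pi*r^2) = 1 / 3462.79 = 0.000288784
Lp = 82.8 + 10*log10(0.000288784) = 47.406 dB
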